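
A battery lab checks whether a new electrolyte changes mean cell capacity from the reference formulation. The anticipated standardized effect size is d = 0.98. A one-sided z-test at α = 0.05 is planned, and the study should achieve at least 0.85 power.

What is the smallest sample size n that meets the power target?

Set Φ(δ − 1.645) = 0.85; then δ − 1.645 = Φ⁻¹(0.85) = 1.036, giving δ = 2.681.
δ = d·√n ⇒ n = (δ/d)² = (2.681 / 0.98)² = 7.49.
Round up to the next whole unit.

n = 8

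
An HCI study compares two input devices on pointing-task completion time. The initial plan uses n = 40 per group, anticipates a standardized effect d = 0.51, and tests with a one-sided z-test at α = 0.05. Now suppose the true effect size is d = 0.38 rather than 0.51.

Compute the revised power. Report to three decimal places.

With d = 0.38: δ = d·√(n/2) = 0.38 × √(40/2) = 1.6994. Critical value z_{0.05} = 1.645.
Revised power = Φ(δ − 1.645) = Φ(0.055) = 0.5218.

Power ≈ 0.522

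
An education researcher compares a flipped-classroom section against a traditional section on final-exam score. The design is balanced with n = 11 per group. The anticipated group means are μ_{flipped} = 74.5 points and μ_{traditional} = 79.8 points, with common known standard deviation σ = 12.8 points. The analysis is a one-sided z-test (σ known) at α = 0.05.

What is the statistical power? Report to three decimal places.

Standardized effect: d = |μ_{flipped} − μ_{traditional}| / σ = |74.5 − 79.8| / 12.8 = 0.4141
Noncentrality parameter: δ = d·√(n/2) = 0.4141 × √(11/2) = 0.9711
Critical value for a one-sided test at α = 0.05: z_α = 1.645.
Power = P(Z > 1.645 − δ) = Φ(-0.674) = 0.2502.

Power ≈ 0.250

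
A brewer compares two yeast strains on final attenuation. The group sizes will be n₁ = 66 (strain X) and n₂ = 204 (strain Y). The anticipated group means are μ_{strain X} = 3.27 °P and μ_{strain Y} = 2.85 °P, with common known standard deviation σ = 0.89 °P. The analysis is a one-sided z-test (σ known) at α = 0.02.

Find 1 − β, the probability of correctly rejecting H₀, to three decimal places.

Standardized effect: d = |μ_{strain X} − μ_{strain Y}| / σ = |3.27 − 2.85| / 0.89 = 0.4719
Noncentrality parameter: δ = d / √(1/n₁ + 1/n₂) = 0.4719 / √(1/66 + 1/204) = 3.3325
One-sided α = 0.02 → critical value z_{0.02} = 2.054.
Power = P(Z > 2.054 − δ) = Φ(1.279) = 0.8995.

Power ≈ 0.899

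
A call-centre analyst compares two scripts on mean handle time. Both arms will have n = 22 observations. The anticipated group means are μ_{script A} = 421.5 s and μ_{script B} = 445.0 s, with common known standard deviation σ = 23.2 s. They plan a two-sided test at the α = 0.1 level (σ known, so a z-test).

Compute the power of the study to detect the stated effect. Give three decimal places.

Standardized effect: d = |μ_{script A} − μ_{script B}| / σ = |421.5 − 445.0| / 23.2 = 1.0129
Noncentrality parameter: δ = d·√(n/2) = 1.0129 × √(22/2) = 3.3595
Critical value for a two-sided test at α = 0.1: z_{α/2} = 1.645.
Power = Φ(δ − 1.645) + Φ(−δ − 1.645) = Φ(1.715) + Φ(-5.004) = 0.9568 + 0.0000 = 0.9568.

Power ≈ 0.957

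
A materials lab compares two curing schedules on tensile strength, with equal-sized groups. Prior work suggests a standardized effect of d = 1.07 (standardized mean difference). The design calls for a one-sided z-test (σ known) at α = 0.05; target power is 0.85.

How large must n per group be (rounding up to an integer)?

Set Φ(δ − 1.645) = 0.85; then δ − 1.645 = Φ⁻¹(0.85) = 1.036, giving δ = 2.681.
δ = d·√(n/2) ⇒ n = 2(δ/d)² = 2 × (2.681 / 1.07)² = 12.56.
Rounding up, n = 13 per group.

n = 13 per group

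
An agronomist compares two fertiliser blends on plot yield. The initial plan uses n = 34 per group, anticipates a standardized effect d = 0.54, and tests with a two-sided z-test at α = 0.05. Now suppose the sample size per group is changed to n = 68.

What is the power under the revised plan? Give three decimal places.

Power ≈ 0.883

With n = 68 per group: δ = d·√(n/2) = 0.54 × √(68/2) = 3.1487. Critical value z_{0.025} = 1.960.
Revised power = Φ(δ − 1.960) + Φ(−δ − 1.960) = Φ(1.189) + Φ(-5.109) = 0.8827 + 0.0000 = 0.8827.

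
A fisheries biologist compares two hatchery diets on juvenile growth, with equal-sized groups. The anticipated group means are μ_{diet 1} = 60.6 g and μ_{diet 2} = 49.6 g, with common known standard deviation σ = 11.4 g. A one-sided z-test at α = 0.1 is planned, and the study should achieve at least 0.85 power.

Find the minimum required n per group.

n = 12 per group

Standardized effect: d = |μ_{diet 1} − μ_{diet 2}| / σ = |60.6 − 49.6| / 11.4 = 0.9649
Set Φ(δ − 1.282) = 0.85; then δ − 1.282 = Φ⁻¹(0.85) = 1.036, giving δ = 2.318.
δ = d·√(n/2) ⇒ n = 2(δ/d)² = 2 × (2.318 / 0.9649)² = 11.54.
Rounding up, n = 12 per group.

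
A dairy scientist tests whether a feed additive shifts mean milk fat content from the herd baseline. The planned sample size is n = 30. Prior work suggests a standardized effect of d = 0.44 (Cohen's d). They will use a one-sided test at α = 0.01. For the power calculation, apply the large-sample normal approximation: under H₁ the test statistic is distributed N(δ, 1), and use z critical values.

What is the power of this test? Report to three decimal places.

Noncentrality parameter: λ = d·√n = 0.44 × √30 = 2.4100
Critical value for a one-sided test at α = 0.01: z_α = 2.326.
Power = P(Z > 2.326 − λ) = Φ(0.084) = 0.5333.

Power ≈ 0.533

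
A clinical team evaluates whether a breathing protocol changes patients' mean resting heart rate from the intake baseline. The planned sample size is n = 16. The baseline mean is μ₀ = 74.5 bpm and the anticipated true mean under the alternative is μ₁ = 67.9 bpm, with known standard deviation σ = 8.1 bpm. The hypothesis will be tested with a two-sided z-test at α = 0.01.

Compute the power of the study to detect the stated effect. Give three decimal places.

Power ≈ 0.753

Standardized effect: d = |μ₁ − μ₀| / σ = |67.9 − 74.5| / 8.1 = 0.8148
Noncentrality parameter: δ = d·√n = 0.8148 × √16 = 3.2593
Critical value for a two-sided test at α = 0.01: z_{α/2} = 2.576.
Power = Φ(δ − 2.576) + Φ(−δ − 2.576) = Φ(0.683) + Φ(-5.835) = 0.7528 + 0.0000 = 0.7528.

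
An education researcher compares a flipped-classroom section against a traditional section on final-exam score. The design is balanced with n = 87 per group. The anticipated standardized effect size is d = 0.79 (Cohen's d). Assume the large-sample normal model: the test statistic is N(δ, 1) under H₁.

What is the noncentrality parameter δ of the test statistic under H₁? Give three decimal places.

The noncentrality parameter scales effect size by the design's sample-size factor: δ = d·√(n/2) = 0.79 × √(87/2) = 5.2104

δ ≈ 5.210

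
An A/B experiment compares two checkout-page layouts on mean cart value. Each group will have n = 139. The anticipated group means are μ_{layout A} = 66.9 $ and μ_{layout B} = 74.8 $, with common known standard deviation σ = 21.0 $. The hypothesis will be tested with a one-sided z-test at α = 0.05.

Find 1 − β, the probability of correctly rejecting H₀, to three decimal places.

Standardized effect: d = |μ_{layout A} − μ_{layout B}| / σ = |66.9 − 74.8| / 21.0 = 0.3762
Noncentrality parameter: δ = d·√(n/2) = 0.3762 × √(139/2) = 3.1362
Critical value for a one-sided test at α = 0.05: z_α = 1.645.
Power = P(Z > 1.645 − δ) = Φ(1.491) = 0.9321.

Power ≈ 0.932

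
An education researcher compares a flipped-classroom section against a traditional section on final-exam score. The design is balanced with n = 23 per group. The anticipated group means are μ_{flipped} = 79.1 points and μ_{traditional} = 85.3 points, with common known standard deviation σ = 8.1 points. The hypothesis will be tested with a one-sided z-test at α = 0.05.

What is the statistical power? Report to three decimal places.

Power ≈ 0.829

Standardized effect: d = |μ_{flipped} − μ_{traditional}| / σ = |79.1 − 85.3| / 8.1 = 0.7654
Noncentrality parameter: δ = d·√(n/2) = 0.7654 × √(23/2) = 2.5957
One-sided α = 0.05 → critical value z_{0.05} = 1.645.
Power = P(Z > 1.645 − δ) = Φ(0.951) = 0.8292.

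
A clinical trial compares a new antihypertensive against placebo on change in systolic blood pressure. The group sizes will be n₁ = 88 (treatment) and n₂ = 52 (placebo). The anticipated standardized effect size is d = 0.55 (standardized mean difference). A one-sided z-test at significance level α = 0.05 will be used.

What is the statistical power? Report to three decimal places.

Power ≈ 0.933

Noncentrality parameter: δ = d / √(1/n₁ + 1/n₂) = 0.55 / √(1/88 + 1/52) = 3.1444
Critical value for a one-sided test at α = 0.05: z_α = 1.645.
Power = P(Z > 1.645 − δ) = Φ(1.500) = 0.9331.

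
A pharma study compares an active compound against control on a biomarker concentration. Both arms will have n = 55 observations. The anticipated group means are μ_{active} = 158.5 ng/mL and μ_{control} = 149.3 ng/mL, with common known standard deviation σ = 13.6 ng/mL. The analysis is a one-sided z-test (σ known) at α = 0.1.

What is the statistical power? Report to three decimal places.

Power ≈ 0.988

Standardized effect: d = |μ_{active} − μ_{control}| / σ = |158.5 − 149.3| / 13.6 = 0.6765
Noncentrality parameter: δ = d·√(n/2) = 0.6765 × √(55/2) = 3.5474
Critical value for a one-sided test at α = 0.1: z_α = 1.282.
Power = Φ(δ − 1.282) = Φ(2.266) = 0.9883.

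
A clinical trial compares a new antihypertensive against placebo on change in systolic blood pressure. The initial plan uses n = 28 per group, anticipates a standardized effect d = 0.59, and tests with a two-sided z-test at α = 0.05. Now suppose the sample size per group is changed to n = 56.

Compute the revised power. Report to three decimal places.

With n = 56 per group: δ = d·√(n/2) = 0.59 × √(56/2) = 3.1220. Critical value z_{0.025} = 1.960.
Revised power = Φ(δ − 1.960) + Φ(−δ − 1.960) = Φ(1.162) + Φ(-5.082) = 0.8774 + 0.0000 = 0.8774.

Power ≈ 0.877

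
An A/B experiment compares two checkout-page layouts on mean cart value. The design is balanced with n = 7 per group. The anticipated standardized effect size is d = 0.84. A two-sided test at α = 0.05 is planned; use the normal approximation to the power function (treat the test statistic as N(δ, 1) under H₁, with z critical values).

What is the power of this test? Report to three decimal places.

Power ≈ 0.349

Noncentrality parameter: δ = d·√(n/2) = 0.84 × √(7/2) = 1.5715
Two-sided α = 0.05 → critical value z_{0.025} = 1.960.
Power = Φ(δ − 1.960) + Φ(−δ − 1.960) = Φ(-0.388) + Φ(-3.531) = 0.3488 + 0.0002 = 0.3490.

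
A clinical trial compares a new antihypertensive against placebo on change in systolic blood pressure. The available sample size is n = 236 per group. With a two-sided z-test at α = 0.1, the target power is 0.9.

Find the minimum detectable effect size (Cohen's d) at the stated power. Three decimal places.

Need Φ(δ − 1.645) = 0.9, so δ = 1.645 + 1.282 = 2.926.
(The second rejection-region term Φ(−δ − z_{α/2}) is negligible and dropped.)
δ = d·√(n/2) ⇒ d = δ/√(n/2) = 2.926/√(236/2) = 0.2694.

d ≈ 0.269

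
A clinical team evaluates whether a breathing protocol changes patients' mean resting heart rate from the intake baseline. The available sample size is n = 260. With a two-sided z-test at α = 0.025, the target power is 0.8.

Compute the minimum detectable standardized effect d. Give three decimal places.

Need Φ(δ − 2.241) = 0.8, so δ = 2.241 + 0.842 = 3.083.
(The second rejection-region term Φ(−δ − z_{α/2}) is negligible and dropped.)
δ = d·√n ⇒ d = δ/√n = 3.083/√260 = 0.1912.

d ≈ 0.191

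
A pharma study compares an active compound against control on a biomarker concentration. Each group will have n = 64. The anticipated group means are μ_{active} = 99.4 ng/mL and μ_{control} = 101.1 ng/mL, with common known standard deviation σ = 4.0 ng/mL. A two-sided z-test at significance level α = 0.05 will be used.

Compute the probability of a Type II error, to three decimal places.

β ≈ 0.328

Standardized effect: d = |μ_{active} − μ_{control}| / σ = |99.4 − 101.1| / 4.0 = 0.4250
Noncentrality parameter: δ = d·√(n/2) = 0.4250 × √(64/2) = 2.4042
Critical value for a two-sided test at α = 0.05: z_{α/2} = 1.960.
Power = Φ(δ − 1.960) + Φ(−δ − 1.960) = Φ(0.444) + Φ(-4.364) = 0.6716 + 0.0000 = 0.6716.
Type II error: β = 1 − power = 1 − 0.6716 = 0.3284.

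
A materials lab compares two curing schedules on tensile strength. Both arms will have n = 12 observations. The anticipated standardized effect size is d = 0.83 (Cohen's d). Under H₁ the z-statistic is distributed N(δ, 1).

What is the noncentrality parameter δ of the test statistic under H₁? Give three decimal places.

The noncentrality parameter scales effect size by the design's sample-size factor: δ = d·√(n/2) = 0.83 × √(12/2) = 2.0331

δ ≈ 2.033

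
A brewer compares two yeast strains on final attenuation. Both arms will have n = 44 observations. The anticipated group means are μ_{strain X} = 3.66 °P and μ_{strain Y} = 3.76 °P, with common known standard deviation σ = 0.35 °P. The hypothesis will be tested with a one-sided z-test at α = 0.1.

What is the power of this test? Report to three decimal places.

Standardized effect: d = |μ_{strain X} − μ_{strain Y}| / σ = |3.66 − 3.76| / 0.35 = 0.2857
Noncentrality parameter: δ = d·√(n/2) = 0.2857 × √(44/2) = 1.3401
Critical value for a one-sided test at α = 0.1: z_α = 1.282.
Power = P(Z > 1.282 − δ) = Φ(0.059) = 0.5234.

Power ≈ 0.523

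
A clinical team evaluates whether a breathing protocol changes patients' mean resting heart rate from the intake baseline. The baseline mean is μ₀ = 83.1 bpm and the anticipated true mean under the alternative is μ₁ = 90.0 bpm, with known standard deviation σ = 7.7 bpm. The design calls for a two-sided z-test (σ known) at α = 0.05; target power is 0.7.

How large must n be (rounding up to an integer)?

Standardized effect: d = |μ₁ − μ₀| / σ = |90.0 − 83.1| / 7.7 = 0.8961
For power 0.7 need Φ(δ − z_{0.025}) = 0.7, so δ = z_{0.025} + z_{0.30} = 1.960 + 0.524 = 2.484.
(Ignoring the negligible lower-tail rejection probability gives the usual closed-form inversion.)
δ = d·√n ⇒ n = (δ/d)² = (2.484 / 0.8961)² = 7.69.
Round up to the next whole unit.

n = 8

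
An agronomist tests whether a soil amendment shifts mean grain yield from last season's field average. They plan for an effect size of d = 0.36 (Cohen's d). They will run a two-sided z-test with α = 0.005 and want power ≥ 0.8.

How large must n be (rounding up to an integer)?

n = 103

Set Φ(δ − 2.807) = 0.8; then δ − 2.807 = Φ⁻¹(0.8) = 0.842, giving δ = 3.649.
(For δ > 0 the lower-tail rejection region contributes negligibly to power, so the one-term inversion is standard.)
δ = d·√n ⇒ n = (δ/d)² = (3.649 / 0.36)² = 102.72.
Rounding up, n = 103.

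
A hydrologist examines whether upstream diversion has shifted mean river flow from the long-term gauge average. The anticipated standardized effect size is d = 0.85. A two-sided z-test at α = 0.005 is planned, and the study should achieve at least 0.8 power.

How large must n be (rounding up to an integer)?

For power 0.8 need Φ(δ − z_{0.0025}) = 0.8, so δ = z_{0.0025} + z_{0.20} = 2.807 + 0.842 = 3.649.
(The Φ(−δ − z_{α/2}) term is vanishingly small for δ > 0 and is dropped in the standard sample-size formula.)
δ = d·√n ⇒ n = (δ/d)² = (3.649 / 0.85)² = 18.43.
Round up to the next whole unit.

n = 19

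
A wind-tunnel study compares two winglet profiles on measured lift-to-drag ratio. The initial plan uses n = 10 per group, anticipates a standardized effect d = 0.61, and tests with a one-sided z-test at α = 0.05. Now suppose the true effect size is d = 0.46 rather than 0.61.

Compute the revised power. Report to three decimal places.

With d = 0.46: δ = d·√(n/2) = 0.46 × √(10/2) = 1.0286. Critical value z_{0.05} = 1.645.
Revised power = P(Z > 1.645 − δ) = Φ(-0.616) = 0.2689.

Power ≈ 0.269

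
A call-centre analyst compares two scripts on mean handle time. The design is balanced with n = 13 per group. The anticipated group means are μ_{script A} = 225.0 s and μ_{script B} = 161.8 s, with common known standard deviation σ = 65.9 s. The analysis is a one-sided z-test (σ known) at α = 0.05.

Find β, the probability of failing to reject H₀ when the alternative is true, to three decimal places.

β ≈ 0.212

Standardized effect: d = |μ_{script A} − μ_{script B}| / σ = |225.0 − 161.8| / 65.9 = 0.9590
Noncentrality parameter: δ = d·√(n/2) = 0.9590 × √(13/2) = 2.4451
One-sided α = 0.05 → critical value z_{0.05} = 1.645.
Power = P(Z > 1.645 − δ) = Φ(0.800) = 0.7882.
Type II error: β = 1 − power = 1 − 0.7882 = 0.2118.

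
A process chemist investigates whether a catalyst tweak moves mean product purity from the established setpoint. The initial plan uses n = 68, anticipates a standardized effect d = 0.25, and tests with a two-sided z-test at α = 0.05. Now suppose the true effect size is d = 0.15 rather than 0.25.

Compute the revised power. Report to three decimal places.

With d = 0.15: δ = d·√n = 0.15 × √68 = 1.2369. Critical value z_{0.025} = 1.960.
Revised power = Φ(δ − 1.960) + Φ(−δ − 1.960) = Φ(-0.723) + Φ(-3.197) = 0.2348 + 0.0007 = 0.2355.

Power ≈ 0.236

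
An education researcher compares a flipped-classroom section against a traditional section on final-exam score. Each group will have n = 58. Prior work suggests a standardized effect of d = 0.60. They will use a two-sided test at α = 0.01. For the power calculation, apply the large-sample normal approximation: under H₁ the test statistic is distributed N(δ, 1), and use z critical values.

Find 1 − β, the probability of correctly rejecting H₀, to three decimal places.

Noncentrality parameter: δ = d·√(n/2) = 0.60 × √(58/2) = 3.2311
Critical value for a two-sided test at α = 0.01: z_{α/2} = 2.576.
Power = Φ(δ − 2.576) + Φ(−δ − 2.576) = Φ(0.655) + Φ(-5.807) = 0.7439 + 0.0000 = 0.7439.

Power ≈ 0.744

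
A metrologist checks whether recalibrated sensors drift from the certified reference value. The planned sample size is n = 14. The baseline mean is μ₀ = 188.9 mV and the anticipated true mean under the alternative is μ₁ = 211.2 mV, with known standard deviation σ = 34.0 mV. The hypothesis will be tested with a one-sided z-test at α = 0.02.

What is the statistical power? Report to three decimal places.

Standardized effect: d = |μ₁ − μ₀| / σ = |211.2 − 188.9| / 34.0 = 0.6559
Noncentrality parameter: δ = d·√n = 0.6559 × √14 = 2.4541
Critical value for a one-sided test at α = 0.02: z_α = 2.054.
Power = P(Z > 2.054 − δ) = Φ(0.400) = 0.6555.

Power ≈ 0.656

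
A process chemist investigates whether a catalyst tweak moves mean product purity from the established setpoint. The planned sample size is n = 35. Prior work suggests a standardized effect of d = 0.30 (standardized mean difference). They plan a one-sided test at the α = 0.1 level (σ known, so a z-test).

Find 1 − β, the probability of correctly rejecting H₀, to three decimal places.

Power ≈ 0.689

Noncentrality parameter: δ = d·√n = 0.30 × √35 = 1.7748
One-sided α = 0.1 → critical value z_{0.1} = 1.282.
Power = Φ(δ − 1.282) = Φ(0.493) = 0.6891.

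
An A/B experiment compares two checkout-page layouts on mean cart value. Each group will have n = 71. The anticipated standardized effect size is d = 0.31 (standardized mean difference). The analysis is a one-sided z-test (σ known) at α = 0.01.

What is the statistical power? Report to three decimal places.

Noncentrality parameter: δ = d·√(n/2) = 0.31 × √(71/2) = 1.8470
One-sided α = 0.01 → critical value z_{0.01} = 2.326.
Power = Φ(δ − 2.326) = Φ(-0.479) = 0.3159.

Power ≈ 0.316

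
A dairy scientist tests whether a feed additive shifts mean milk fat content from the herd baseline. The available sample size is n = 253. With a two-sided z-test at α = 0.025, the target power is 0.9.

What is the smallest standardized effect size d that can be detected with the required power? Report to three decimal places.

Required noncentrality: δ = z_{0.0125} + z_{0.10} = 2.241 + 1.282 = 3.523.
(The second rejection-region term Φ(−δ − z_{α/2}) is negligible and dropped.)
δ = d·√n ⇒ d = δ/√n = 3.523/√253 = 0.2215.

d ≈ 0.221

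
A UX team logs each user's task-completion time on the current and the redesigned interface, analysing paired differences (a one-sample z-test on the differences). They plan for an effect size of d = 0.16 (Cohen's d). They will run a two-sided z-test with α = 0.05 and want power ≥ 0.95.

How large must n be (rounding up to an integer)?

For power 0.95 need Φ(δ − z_{0.025}) = 0.95, so δ = z_{0.025} + z_{0.05} = 1.960 + 1.645 = 3.605.
(For δ > 0 the lower-tail rejection region contributes negligibly to power, so the one-term inversion is standard.)
δ = d·√n ⇒ n = (δ/d)² = (3.605 / 0.16)² = 507.61.
Round up to the next whole unit.

n = 508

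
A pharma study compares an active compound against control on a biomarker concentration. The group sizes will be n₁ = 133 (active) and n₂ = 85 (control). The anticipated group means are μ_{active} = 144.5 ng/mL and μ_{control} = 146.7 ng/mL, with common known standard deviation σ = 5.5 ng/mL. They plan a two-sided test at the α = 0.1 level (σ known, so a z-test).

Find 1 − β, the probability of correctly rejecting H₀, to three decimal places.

Standardized effect: d = |μ_{active} − μ_{control}| / σ = |144.5 − 146.7| / 5.5 = 0.4000
Noncentrality parameter: λ = d / √(1/n₁ + 1/n₂) = 0.4000 / √(1/133 + 1/85) = 2.8805
Critical value for a two-sided test at α = 0.1: z_{α/2} = 1.645.
Power = Φ(λ − 1.645) + Φ(−λ − 1.645) = Φ(1.236) + Φ(-4.525) = 0.8917 + 0.0000 = 0.8917.

Power ≈ 0.892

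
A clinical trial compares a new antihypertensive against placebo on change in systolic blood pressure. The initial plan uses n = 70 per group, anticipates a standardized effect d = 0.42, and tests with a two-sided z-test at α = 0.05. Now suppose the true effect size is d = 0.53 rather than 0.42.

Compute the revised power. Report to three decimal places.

Power ≈ 0.880

With d = 0.53: δ = d·√(n/2) = 0.53 × √(70/2) = 3.1355. Critical value z_{0.025} = 1.960.
Revised power = Φ(δ − 1.960) + Φ(−δ − 1.960) = Φ(1.176) + Φ(-5.095) = 0.8801 + 0.0000 = 0.8801.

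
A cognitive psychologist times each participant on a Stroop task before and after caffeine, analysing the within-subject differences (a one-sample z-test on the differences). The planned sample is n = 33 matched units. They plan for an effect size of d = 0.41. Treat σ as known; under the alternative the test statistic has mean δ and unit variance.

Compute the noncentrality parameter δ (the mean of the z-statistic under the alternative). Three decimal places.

δ = d·√n = 0.41 × √33 = 2.3553

δ ≈ 2.355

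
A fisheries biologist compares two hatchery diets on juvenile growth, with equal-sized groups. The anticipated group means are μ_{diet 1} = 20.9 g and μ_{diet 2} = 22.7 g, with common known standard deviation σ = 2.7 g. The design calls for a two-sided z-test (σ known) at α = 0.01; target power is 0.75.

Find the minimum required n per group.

n = 48 per group

Standardized effect: d = |μ_{diet 1} − μ_{diet 2}| / σ = |20.9 − 22.7| / 2.7 = 0.6667
For power 0.75 need Φ(δ − z_{0.005}) = 0.75, so δ = z_{0.005} + z_{0.25} = 2.576 + 0.674 = 3.250.
(For δ > 0 the lower-tail rejection region contributes negligibly to power, so the one-term inversion is standard.)
δ = d·√(n/2) ⇒ n = 2(δ/d)² = 2 × (3.250 / 0.6667)² = 47.54.
Rounding up, n = 48 per group.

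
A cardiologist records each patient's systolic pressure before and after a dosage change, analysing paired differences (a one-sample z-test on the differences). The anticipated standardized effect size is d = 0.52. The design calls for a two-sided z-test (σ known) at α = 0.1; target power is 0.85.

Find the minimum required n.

Set Φ(δ − 1.645) = 0.85; then δ − 1.645 = Φ⁻¹(0.85) = 1.036, giving δ = 2.681.
(The Φ(−δ − z_{α/2}) term is vanishingly small for δ > 0 and is dropped in the standard sample-size formula.)
δ = d·√n ⇒ n = (δ/d)² = (2.681 / 0.52)² = 26.59.
Round up to the next whole unit.

n = 27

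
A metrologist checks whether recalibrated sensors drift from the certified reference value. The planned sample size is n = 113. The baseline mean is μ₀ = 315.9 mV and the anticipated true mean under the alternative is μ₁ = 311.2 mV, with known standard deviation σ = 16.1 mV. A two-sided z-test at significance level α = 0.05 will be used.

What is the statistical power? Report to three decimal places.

Standardized effect: d = |μ₁ − μ₀| / σ = |311.2 − 315.9| / 16.1 = 0.2919
Noncentrality parameter: λ = d·√n = 0.2919 × √113 = 3.1032
Critical value for a two-sided test at α = 0.05: z_{α/2} = 1.960.
Power = Φ(λ − 1.960) + Φ(−λ − 1.960) = Φ(1.143) + Φ(-5.063) = 0.8735 + 0.0000 = 0.8735.

Power ≈ 0.874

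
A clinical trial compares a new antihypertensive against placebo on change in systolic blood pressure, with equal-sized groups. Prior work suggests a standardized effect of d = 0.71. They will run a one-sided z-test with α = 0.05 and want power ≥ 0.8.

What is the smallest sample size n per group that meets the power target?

n = 25 per group

Set Φ(δ − 1.645) = 0.8; then δ − 1.645 = Φ⁻¹(0.8) = 0.842, giving δ = 2.486.
δ = d·√(n/2) ⇒ n = 2(δ/d)² = 2 × (2.486 / 0.71)² = 24.53.
Rounding up, n = 25 per group.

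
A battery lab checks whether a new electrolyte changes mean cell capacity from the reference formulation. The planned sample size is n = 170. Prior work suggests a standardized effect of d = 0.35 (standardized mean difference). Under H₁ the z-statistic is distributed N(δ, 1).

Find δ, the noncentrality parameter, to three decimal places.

δ = d·√n = 0.35 × √170 = 4.5634

δ ≈ 4.563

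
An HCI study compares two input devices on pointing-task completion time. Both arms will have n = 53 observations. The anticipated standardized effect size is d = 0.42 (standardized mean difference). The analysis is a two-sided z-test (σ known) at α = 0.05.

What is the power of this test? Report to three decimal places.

Noncentrality parameter: δ = d·√(n/2) = 0.42 × √(53/2) = 2.1621
Critical value for a two-sided test at α = 0.05: z_{α/2} = 1.960.
Power = Φ(δ − 1.960) + Φ(−δ − 1.960) = Φ(0.202) + Φ(-4.122) = 0.5801 + 0.0000 = 0.5801.

Power ≈ 0.580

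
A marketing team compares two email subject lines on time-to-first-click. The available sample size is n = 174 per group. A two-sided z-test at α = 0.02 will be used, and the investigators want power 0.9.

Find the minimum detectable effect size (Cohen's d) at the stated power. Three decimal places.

d ≈ 0.387

Required noncentrality: δ = z_{0.01} + z_{0.10} = 2.326 + 1.282 = 3.608.
(Lower-tail contribution to power is negligible for δ > 0.)
δ = d·√(n/2) ⇒ d = δ/√(n/2) = 3.608/√(174/2) = 0.3868.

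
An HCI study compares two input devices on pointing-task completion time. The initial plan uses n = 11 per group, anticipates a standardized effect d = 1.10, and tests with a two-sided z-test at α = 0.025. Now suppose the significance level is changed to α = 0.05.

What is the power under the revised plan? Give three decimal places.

δ = d·√(n/2) = 1.10 × √(11/2) = 2.5797 (unchanged). New critical value: z_{0.025} = 1.960.
Revised power = Φ(δ − 1.960) + Φ(−δ − 1.960) = Φ(0.620) + Φ(-4.540) = 0.7323 + 0.0000 = 0.7323.

Power ≈ 0.732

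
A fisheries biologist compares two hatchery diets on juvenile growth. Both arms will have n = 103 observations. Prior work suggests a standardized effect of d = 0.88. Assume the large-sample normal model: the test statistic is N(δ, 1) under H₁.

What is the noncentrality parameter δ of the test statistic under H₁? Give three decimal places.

The noncentrality parameter scales effect size by the design's sample-size factor: δ = d·√(n/2) = 0.88 × √(103/2) = 6.3152

δ ≈ 6.315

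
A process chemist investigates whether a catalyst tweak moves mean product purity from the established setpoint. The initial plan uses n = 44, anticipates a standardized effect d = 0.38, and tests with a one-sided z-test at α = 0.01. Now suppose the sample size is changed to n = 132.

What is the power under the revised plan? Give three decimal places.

Power ≈ 0.979

With n = 132: δ = d·√n = 0.38 × √132 = 4.3659. Critical value z_{0.01} = 2.326.
Revised power = P(Z > 2.326 − δ) = Φ(2.040) = 0.9793.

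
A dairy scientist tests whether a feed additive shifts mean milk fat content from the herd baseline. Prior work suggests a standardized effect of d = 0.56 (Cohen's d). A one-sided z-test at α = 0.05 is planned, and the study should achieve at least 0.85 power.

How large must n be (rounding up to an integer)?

n = 23

Set Φ(δ − 1.645) = 0.85; then δ − 1.645 = Φ⁻¹(0.85) = 1.036, giving δ = 2.681.
δ = d·√n ⇒ n = (δ/d)² = (2.681 / 0.56)² = 22.93.
Rounding up, n = 23.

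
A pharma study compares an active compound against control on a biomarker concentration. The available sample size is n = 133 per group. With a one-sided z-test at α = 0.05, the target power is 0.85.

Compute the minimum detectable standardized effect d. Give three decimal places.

Required noncentrality: δ = z_{0.05} + z_{0.15} = 1.645 + 1.036 = 2.681.
δ = d·√(n/2) ⇒ d = δ/√(n/2) = 2.681/√(133/2) = 0.3288.

d ≈ 0.329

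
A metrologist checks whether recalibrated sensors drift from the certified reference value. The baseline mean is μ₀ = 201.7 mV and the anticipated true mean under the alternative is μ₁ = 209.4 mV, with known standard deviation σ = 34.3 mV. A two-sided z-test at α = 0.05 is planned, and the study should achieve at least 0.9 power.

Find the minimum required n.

n = 209

Standardized effect: d = |μ₁ − μ₀| / σ = |209.4 − 201.7| / 34.3 = 0.2245
Set Φ(δ − 1.960) = 0.9; then δ − 1.960 = Φ⁻¹(0.9) = 1.282, giving δ = 3.242.
(The Φ(−δ − z_{α/2}) term is vanishingly small for δ > 0 and is dropped in the standard sample-size formula.)
δ = d·√n ⇒ n = (δ/d)² = (3.242 / 0.2245)² = 208.50.
Round up to the next whole unit.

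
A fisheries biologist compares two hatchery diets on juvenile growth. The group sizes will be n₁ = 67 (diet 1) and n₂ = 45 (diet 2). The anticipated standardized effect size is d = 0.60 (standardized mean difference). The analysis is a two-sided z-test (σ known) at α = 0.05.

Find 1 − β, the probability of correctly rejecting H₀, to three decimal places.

Power ≈ 0.876

Noncentrality parameter: δ = d / √(1/n₁ + 1/n₂) = 0.60 / √(1/67 + 1/45) = 3.1130
Critical value for a two-sided test at α = 0.05: z_{α/2} = 1.960.
Power = Φ(δ − 1.960) + Φ(−δ − 1.960) = Φ(1.153) + Φ(-5.073) = 0.8756 + 0.0000 = 0.8756.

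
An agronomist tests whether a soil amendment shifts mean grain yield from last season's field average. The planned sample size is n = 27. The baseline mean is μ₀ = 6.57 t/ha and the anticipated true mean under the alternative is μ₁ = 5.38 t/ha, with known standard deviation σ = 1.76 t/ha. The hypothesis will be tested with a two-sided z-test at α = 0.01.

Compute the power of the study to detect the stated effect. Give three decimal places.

Power ≈ 0.826

Standardized effect: d = |μ₁ − μ₀| / σ = |5.38 − 6.57| / 1.76 = 0.6761
Noncentrality parameter: δ = d·√n = 0.6761 × √27 = 3.5133
Critical value for a two-sided test at α = 0.01: z_{α/2} = 2.576.
Power = Φ(δ − 2.576) + Φ(−δ − 2.576) = Φ(0.937) + Φ(-6.089) = 0.8257 + 0.0000 = 0.8257.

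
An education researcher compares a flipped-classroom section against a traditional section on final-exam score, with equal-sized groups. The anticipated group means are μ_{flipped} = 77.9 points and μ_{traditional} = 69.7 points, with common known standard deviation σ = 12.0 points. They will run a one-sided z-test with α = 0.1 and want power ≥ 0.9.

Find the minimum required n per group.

n = 29 per group

Standardized effect: d = |μ_{flipped} − μ_{traditional}| / σ = |77.9 − 69.7| / 12.0 = 0.6833
Set Φ(δ − 1.282) = 0.9; then δ − 1.282 = Φ⁻¹(0.9) = 1.282, giving δ = 2.563.
δ = d·√(n/2) ⇒ n = 2(δ/d)² = 2 × (2.563 / 0.6833)² = 28.14.
Round up to the next whole unit.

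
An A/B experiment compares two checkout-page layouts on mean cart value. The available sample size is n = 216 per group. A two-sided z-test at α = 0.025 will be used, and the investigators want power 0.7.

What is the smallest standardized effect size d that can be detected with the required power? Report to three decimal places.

Required noncentrality: δ = z_{0.0125} + z_{0.30} = 2.241 + 0.524 = 2.766.
(The second rejection-region term Φ(−δ − z_{α/2}) is negligible and dropped.)
δ = d·√(n/2) ⇒ d = δ/√(n/2) = 2.766/√(216/2) = 0.2661.

d ≈ 0.266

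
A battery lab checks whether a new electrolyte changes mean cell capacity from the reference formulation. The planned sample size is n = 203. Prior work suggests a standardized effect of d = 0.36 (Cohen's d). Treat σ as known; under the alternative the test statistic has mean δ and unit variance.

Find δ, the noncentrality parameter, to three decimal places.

δ ≈ 5.129

δ = d·√n = 0.36 × √203 = 5.1292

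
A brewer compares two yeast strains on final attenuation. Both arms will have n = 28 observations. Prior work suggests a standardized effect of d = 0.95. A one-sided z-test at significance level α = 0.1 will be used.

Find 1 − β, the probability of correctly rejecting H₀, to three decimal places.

Power ≈ 0.988

Noncentrality parameter: δ = d·√(n/2) = 0.95 × √(28/2) = 3.5546
Critical value for a one-sided test at α = 0.1: z_α = 1.282.
Power = Φ(δ − 1.282) = Φ(2.273) = 0.9885.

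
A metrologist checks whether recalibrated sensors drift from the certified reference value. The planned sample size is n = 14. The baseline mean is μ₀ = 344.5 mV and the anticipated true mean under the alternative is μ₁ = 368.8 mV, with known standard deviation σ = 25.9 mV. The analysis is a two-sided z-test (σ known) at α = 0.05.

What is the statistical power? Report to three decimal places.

Power ≈ 0.939

Standardized effect: d = |μ₁ − μ₀| / σ = |368.8 − 344.5| / 25.9 = 0.9382
Noncentrality parameter: λ = d·√n = 0.9382 × √14 = 3.5105
Two-sided α = 0.05 → critical value z_{0.025} = 1.960.
Power = Φ(λ − 1.960) + Φ(−λ − 1.960) = Φ(1.551) + Φ(-5.470) = 0.9395 + 0.0000 = 0.9395.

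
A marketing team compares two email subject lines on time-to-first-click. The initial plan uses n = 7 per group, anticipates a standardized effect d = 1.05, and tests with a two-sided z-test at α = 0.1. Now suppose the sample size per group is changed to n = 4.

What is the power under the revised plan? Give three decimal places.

With n = 4 per group: δ = d·√(n/2) = 1.05 × √(4/2) = 1.4849. Critical value z_{0.05} = 1.645.
Revised power = Φ(δ − 1.645) + Φ(−δ − 1.645) = Φ(-0.160) + Φ(-3.130) = 0.4365 + 0.0009 = 0.4373.

Power ≈ 0.437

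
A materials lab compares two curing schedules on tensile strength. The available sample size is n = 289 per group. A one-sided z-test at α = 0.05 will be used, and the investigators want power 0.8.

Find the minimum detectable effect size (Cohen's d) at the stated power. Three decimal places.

d ≈ 0.207

Required noncentrality: δ = z_{0.05} + z_{0.20} = 1.645 + 0.842 = 2.486.
δ = d·√(n/2) ⇒ d = δ/√(n/2) = 2.486/√(289/2) = 0.2068.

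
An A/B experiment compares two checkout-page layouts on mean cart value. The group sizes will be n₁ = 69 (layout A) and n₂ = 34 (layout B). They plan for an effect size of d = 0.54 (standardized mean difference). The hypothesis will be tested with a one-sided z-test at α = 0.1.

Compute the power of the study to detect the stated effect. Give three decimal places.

Noncentrality parameter: δ = d / √(1/n₁ + 1/n₂) = 0.54 / √(1/69 + 1/34) = 2.5771
One-sided α = 0.1 → critical value z_{0.1} = 1.282.
Power = Φ(δ − 1.282) = Φ(1.296) = 0.9024.

Power ≈ 0.902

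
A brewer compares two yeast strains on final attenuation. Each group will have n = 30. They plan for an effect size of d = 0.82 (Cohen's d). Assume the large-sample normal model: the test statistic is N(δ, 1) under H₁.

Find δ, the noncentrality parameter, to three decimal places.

δ ≈ 3.176

δ = d·√(n/2) = 0.82 × √(30/2) = 3.1758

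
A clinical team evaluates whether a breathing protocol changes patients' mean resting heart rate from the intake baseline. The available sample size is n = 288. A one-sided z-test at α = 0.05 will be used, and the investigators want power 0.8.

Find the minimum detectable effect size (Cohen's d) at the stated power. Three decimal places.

Required noncentrality: δ = z_{0.05} + z_{0.20} = 1.645 + 0.842 = 2.486.
δ = d·√n ⇒ d = δ/√n = 2.486/√288 = 0.1465.

d ≈ 0.147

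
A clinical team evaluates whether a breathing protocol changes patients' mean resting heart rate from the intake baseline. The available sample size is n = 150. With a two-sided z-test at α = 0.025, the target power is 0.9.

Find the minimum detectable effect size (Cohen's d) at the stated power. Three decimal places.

Need Φ(δ − 2.241) = 0.9, so δ = 2.241 + 1.282 = 3.523.
(The second rejection-region term Φ(−δ − z_{α/2}) is negligible and dropped.)
δ = d·√n ⇒ d = δ/√n = 3.523/√150 = 0.2876.

d ≈ 0.288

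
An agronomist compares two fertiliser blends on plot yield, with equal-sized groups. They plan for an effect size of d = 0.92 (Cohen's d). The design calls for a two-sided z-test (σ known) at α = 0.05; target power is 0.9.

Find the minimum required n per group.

For power 0.9 need Φ(δ − z_{0.025}) = 0.9, so δ = z_{0.025} + z_{0.10} = 1.960 + 1.282 = 3.242.
(Ignoring the negligible lower-tail rejection probability gives the usual closed-form inversion.)
δ = d·√(n/2) ⇒ n = 2(δ/d)² = 2 × (3.242 / 0.92)² = 24.83.
Rounding up, n = 25 per group.

n = 25 per group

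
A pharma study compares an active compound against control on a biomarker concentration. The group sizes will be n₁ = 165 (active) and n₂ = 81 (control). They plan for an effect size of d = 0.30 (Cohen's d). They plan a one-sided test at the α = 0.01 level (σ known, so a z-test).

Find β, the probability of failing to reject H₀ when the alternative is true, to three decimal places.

β ≈ 0.546

Noncentrality parameter: δ = d / √(1/n₁ + 1/n₂) = 0.30 / √(1/165 + 1/81) = 2.2113
One-sided α = 0.01 → critical value z_{0.01} = 2.326.
Power = Φ(δ − 2.326) = Φ(-0.115) = 0.4542.
Type II error: β = 1 − power = 1 − 0.4542 = 0.5458.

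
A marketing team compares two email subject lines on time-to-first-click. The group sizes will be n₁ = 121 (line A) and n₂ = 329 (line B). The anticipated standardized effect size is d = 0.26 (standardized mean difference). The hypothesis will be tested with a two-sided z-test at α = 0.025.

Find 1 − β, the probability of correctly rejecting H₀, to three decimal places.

Noncentrality parameter: δ = d / √(1/n₁ + 1/n₂) = 0.26 / √(1/121 + 1/329) = 2.4454
Two-sided α = 0.025 → critical value z_{0.0125} = 2.241.
Power = Φ(δ − 2.241) + Φ(−δ − 2.241) = Φ(0.204) + Φ(-4.687) = 0.5808 + 0.0000 = 0.5808.

Power ≈ 0.581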